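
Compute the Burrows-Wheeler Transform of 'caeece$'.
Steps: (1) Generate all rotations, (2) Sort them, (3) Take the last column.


Rotations (sorted):
  0: $caeece -> last char: e
  1: aeece$c -> last char: c
  2: caeece$ -> last char: $
  3: ce$caee -> last char: e
  4: e$caeec -> last char: c
  5: ece$cae -> last char: e
  6: eece$ca -> last char: a


BWT = ec$ecea


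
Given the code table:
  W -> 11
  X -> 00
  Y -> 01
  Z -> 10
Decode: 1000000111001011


Decoding:
10 -> Z
00 -> X
00 -> X
01 -> Y
11 -> W
00 -> X
10 -> Z
11 -> W


Result: ZXXYWXZW


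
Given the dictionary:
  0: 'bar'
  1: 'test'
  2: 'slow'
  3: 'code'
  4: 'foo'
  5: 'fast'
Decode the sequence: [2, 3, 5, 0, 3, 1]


Look up each index in the dictionary:
  2 -> 'slow'
  3 -> 'code'
  5 -> 'fast'
  0 -> 'bar'
  3 -> 'code'
  1 -> 'test'

Decoded: "slow code fast bar code test"


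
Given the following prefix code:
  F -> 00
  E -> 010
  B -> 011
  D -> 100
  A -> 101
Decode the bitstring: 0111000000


Decoding step by step:
Bits 011 -> B
Bits 100 -> D
Bits 00 -> F
Bits 00 -> F


Decoded message: BDFF


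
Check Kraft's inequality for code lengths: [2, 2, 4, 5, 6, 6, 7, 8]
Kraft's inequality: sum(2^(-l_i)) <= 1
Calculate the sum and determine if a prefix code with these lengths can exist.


Sum = 2^(-2) + 2^(-2) + 2^(-4) + 2^(-5) + 2^(-6) + 2^(-6) + 2^(-7) + 2^(-8)
    = 0.25 + 0.25 + 0.0625 + 0.03125 + 0.015625 + 0.015625 + 0.0078125 + 0.00390625
    = 163/256 = 0.63671875
Since 0.63671875 <= 1, Kraft's inequality IS satisfied.
A prefix code with these lengths CAN exist.

Kraft sum = 0.63671875. Satisfied.


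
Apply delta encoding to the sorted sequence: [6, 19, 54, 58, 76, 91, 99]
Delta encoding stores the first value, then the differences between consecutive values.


First value: 6
Deltas:
  19 - 6 = 13
  54 - 19 = 35
  58 - 54 = 4
  76 - 58 = 18
  91 - 76 = 15
  99 - 91 = 8


Delta encoded: [6, 13, 35, 4, 18, 15, 8]


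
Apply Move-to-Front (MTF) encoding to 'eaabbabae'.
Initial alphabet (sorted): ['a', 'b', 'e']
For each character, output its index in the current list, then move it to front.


MTF encoding:
'e': index 2 in ['a', 'b', 'e'] -> ['e', 'a', 'b']
'a': index 1 in ['e', 'a', 'b'] -> ['a', 'e', 'b']
'a': index 0 in ['a', 'e', 'b'] -> ['a', 'e', 'b']
'b': index 2 in ['a', 'e', 'b'] -> ['b', 'a', 'e']
'b': index 0 in ['b', 'a', 'e'] -> ['b', 'a', 'e']
'a': index 1 in ['b', 'a', 'e'] -> ['a', 'b', 'e']
'b': index 1 in ['a', 'b', 'e'] -> ['b', 'a', 'e']
'a': index 1 in ['b', 'a', 'e'] -> ['a', 'b', 'e']
'e': index 2 in ['a', 'b', 'e'] -> ['e', 'a', 'b']


Output: [2, 1, 0, 2, 0, 1, 1, 1, 2]


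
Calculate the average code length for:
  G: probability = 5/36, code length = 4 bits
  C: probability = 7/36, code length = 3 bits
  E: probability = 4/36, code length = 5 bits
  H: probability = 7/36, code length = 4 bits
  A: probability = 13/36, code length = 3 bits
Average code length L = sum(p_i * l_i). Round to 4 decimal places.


Weighted contributions p_i * l_i:
  G: (5/36) * 4 = 20/36
  C: (7/36) * 3 = 21/36
  E: (4/36) * 5 = 20/36
  H: (7/36) * 4 = 28/36
  A: (13/36) * 3 = 39/36
Sum = (20 + 21 + 20 + 28 + 39)/36 = 128/36

L = 128/36 = 3.5556 bits/symbol


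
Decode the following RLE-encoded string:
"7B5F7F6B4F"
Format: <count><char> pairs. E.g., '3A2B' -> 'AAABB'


Expanding each <count><char> pair:
  7B -> 'BBBBBBB'
  5F -> 'FFFFF'
  7F -> 'FFFFFFF'
  6B -> 'BBBBBB'
  4F -> 'FFFF'

Decoded = BBBBBBBFFFFFFFFFFFFBBBBBBFFFF


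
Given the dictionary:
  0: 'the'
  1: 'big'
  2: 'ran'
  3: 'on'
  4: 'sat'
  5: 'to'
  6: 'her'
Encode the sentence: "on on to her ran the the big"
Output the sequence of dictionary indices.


Look up each word in the dictionary:
  'on' -> 3
  'on' -> 3
  'to' -> 5
  'her' -> 6
  'ran' -> 2
  'the' -> 0
  'the' -> 0
  'big' -> 1

Encoded: [3, 3, 5, 6, 2, 0, 0, 1]


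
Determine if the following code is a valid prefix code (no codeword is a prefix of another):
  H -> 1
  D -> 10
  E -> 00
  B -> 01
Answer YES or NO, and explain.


Checking each pair (does one codeword prefix another?):
  H='1' vs D='10': prefix -- VIOLATION

NO -- this is NOT a valid prefix code. H (1) is a prefix of D (10).


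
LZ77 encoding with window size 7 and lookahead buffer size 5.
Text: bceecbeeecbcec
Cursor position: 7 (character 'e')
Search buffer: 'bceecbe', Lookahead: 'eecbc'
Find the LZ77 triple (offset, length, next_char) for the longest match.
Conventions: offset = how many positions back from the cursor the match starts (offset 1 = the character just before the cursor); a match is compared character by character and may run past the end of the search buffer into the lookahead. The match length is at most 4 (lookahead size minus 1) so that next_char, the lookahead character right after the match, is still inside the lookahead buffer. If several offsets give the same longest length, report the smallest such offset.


Try each offset into the search buffer:
  offset=1 (pos 6, char 'e'): match length 2
  offset=2 (pos 5, char 'b'): match length 0
  offset=3 (pos 4, char 'c'): match length 0
  offset=4 (pos 3, char 'e'): match length 1
  offset=5 (pos 2, char 'e'): match length 4
  offset=6 (pos 1, char 'c'): match length 0
  offset=7 (pos 0, char 'b'): match length 0
Longest match has length 4 at offset 5.
next_char = character at position 7 + 4 = 11 -> 'c'

Best match: offset=5, length=4 (matching 'eecb' starting at position 2)
LZ77 triple: (5, 4, 'c')


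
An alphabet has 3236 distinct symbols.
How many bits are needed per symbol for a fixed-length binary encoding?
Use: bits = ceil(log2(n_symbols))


log2(3236) = 11.66
Bracket: 2^11 = 2048 < 3236 <= 2^12 = 4096
So ceil(log2(3236)) = 12

bits = ceil(log2(3236)) = ceil(11.66) = 12 bits


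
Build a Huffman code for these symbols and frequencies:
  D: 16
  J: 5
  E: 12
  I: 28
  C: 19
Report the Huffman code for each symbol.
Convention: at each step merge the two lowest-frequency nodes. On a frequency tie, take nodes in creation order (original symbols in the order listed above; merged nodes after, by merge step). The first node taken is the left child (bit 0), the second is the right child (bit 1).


Huffman tree construction:
Step 1: Merge J(5) + E(12) = 17
Step 2: Merge D(16) + (J+E)(17) = 33
Step 3: Merge C(19) + I(28) = 47
Step 4: Merge (D+(J+E))(33) + (C+I)(47) = 80
Read each symbol's code off the tree from the root (left child = 0, right child = 1).

Codes:
  D: 00 (length 2)
  J: 010 (length 3)
  E: 011 (length 3)
  I: 11 (length 2)
  C: 10 (length 2)
Average code length: 177/80 = 2.2125 bits/symbol


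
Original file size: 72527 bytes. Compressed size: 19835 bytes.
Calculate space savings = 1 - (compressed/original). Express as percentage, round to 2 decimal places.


ratio = compressed/original = 19835/72527 = 0.273484
savings = 1 - ratio = 1 - 0.273484 = 0.726516
as a percentage: 0.726516 * 100 = 72.65%

Space savings = 1 - 19835/72527 = 72.65%


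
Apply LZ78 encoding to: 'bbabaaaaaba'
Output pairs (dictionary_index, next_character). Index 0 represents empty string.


LZ78 encoding steps:
Dictionary: {0: ''}
Step 1: w='' (idx 0), next='b' -> output (0, 'b'), add 'b' as idx 1
Step 2: w='b' (idx 1), next='a' -> output (1, 'a'), add 'ba' as idx 2
Step 3: w='ba' (idx 2), next='a' -> output (2, 'a'), add 'baa' as idx 3
Step 4: w='' (idx 0), next='a' -> output (0, 'a'), add 'a' as idx 4
Step 5: w='a' (idx 4), next='a' -> output (4, 'a'), add 'aa' as idx 5
Step 6: w='ba' (idx 2), end of input -> output (2, '')


Encoded: [(0, 'b'), (1, 'a'), (2, 'a'), (0, 'a'), (4, 'a'), (2, '')]


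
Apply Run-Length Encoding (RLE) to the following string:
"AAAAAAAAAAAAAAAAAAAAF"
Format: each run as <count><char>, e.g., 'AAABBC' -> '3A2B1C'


Scanning runs left to right:
  i=0: run of 'A' x 20 -> '20A'
  i=20: run of 'F' x 1 -> '1F'

RLE = 20A1F


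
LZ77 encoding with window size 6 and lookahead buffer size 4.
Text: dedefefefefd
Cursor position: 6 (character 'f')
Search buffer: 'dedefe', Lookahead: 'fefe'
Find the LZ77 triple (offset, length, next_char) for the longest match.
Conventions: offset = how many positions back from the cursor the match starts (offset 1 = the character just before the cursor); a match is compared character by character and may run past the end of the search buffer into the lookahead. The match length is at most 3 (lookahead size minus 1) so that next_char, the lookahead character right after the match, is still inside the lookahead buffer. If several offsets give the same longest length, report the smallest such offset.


Try each offset into the search buffer:
  offset=1 (pos 5, char 'e'): match length 0
  offset=2 (pos 4, char 'f'): match length 3
  offset=3 (pos 3, char 'e'): match length 0
  offset=4 (pos 2, char 'd'): match length 0
  offset=5 (pos 1, char 'e'): match length 0
  offset=6 (pos 0, char 'd'): match length 0
Longest match has length 3 at offset 2.
next_char = character at position 6 + 3 = 9 -> 'e'

Best match: offset=2, length=3 (matching 'fef' starting at position 4)
LZ77 triple: (2, 3, 'e')


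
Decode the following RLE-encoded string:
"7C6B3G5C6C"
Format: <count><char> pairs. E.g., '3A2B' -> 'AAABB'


Expanding each <count><char> pair:
  7C -> 'CCCCCCC'
  6B -> 'BBBBBB'
  3G -> 'GGG'
  5C -> 'CCCCC'
  6C -> 'CCCCCC'

Decoded = CCCCCCCBBBBBBGGGCCCCCCCCCCC


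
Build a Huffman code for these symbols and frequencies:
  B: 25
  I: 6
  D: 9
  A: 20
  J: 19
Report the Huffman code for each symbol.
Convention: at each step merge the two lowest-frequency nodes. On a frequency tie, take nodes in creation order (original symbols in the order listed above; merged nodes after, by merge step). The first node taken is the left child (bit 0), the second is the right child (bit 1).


Huffman tree construction:
Step 1: Merge I(6) + D(9) = 15
Step 2: Merge (I+D)(15) + J(19) = 34
Step 3: Merge A(20) + B(25) = 45
Step 4: Merge ((I+D)+J)(34) + (A+B)(45) = 79
Read each symbol's code off the tree from the root (left child = 0, right child = 1).

Codes:
  B: 11 (length 2)
  I: 000 (length 3)
  D: 001 (length 3)
  A: 10 (length 2)
  J: 01 (length 2)
Average code length: 173/79 = 2.1899 bits/symbol


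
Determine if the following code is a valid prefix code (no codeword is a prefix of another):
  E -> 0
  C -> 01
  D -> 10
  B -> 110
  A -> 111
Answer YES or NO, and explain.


Checking each pair (does one codeword prefix another?):
  E='0' vs C='01': prefix -- VIOLATION

NO -- this is NOT a valid prefix code. E (0) is a prefix of C (01).


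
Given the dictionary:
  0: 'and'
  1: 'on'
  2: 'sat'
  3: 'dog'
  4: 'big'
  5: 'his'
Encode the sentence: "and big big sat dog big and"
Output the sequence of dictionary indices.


Look up each word in the dictionary:
  'and' -> 0
  'big' -> 4
  'big' -> 4
  'sat' -> 2
  'dog' -> 3
  'big' -> 4
  'and' -> 0

Encoded: [0, 4, 4, 2, 3, 4, 0]


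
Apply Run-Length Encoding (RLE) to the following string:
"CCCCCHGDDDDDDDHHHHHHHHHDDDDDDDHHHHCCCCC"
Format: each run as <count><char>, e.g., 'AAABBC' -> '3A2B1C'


Scanning runs left to right:
  i=0: run of 'C' x 5 -> '5C'
  i=5: run of 'H' x 1 -> '1H'
  i=6: run of 'G' x 1 -> '1G'
  i=7: run of 'D' x 7 -> '7D'
  i=14: run of 'H' x 9 -> '9H'
  i=23: run of 'D' x 7 -> '7D'
  i=30: run of 'H' x 4 -> '4H'
  i=34: run of 'C' x 5 -> '5C'

RLE = 5C1H1G7D9H7D4H5C


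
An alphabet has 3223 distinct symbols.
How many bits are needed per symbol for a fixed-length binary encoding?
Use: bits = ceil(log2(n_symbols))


log2(3223) = 11.6542
Bracket: 2^11 = 2048 < 3223 <= 2^12 = 4096
So ceil(log2(3223)) = 12

bits = ceil(log2(3223)) = ceil(11.6542) = 12 bits


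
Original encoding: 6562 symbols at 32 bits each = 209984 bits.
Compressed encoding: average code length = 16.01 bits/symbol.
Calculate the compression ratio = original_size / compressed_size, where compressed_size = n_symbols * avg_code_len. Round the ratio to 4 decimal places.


original_size = n_symbols * orig_bits = 6562 * 32 = 209984 bits
compressed_size = n_symbols * avg_code_len = 6562 * 16.01 = 105057.62 bits
ratio = original_size / compressed_size = 209984 / 105057.62 = 1.9988

Compression ratio = 1.9988


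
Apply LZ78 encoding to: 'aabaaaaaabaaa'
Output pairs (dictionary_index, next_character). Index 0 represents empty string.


LZ78 encoding steps:
Dictionary: {0: ''}
Step 1: w='' (idx 0), next='a' -> output (0, 'a'), add 'a' as idx 1
Step 2: w='a' (idx 1), next='b' -> output (1, 'b'), add 'ab' as idx 2
Step 3: w='a' (idx 1), next='a' -> output (1, 'a'), add 'aa' as idx 3
Step 4: w='aa' (idx 3), next='a' -> output (3, 'a'), add 'aaa' as idx 4
Step 5: w='ab' (idx 2), next='a' -> output (2, 'a'), add 'aba' as idx 5
Step 6: w='aa' (idx 3), end of input -> output (3, '')


Encoded: [(0, 'a'), (1, 'b'), (1, 'a'), (3, 'a'), (2, 'a'), (3, '')]


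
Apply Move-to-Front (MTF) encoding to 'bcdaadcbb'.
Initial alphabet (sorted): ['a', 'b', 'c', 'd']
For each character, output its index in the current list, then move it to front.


MTF encoding:
'b': index 1 in ['a', 'b', 'c', 'd'] -> ['b', 'a', 'c', 'd']
'c': index 2 in ['b', 'a', 'c', 'd'] -> ['c', 'b', 'a', 'd']
'd': index 3 in ['c', 'b', 'a', 'd'] -> ['d', 'c', 'b', 'a']
'a': index 3 in ['d', 'c', 'b', 'a'] -> ['a', 'd', 'c', 'b']
'a': index 0 in ['a', 'd', 'c', 'b'] -> ['a', 'd', 'c', 'b']
'd': index 1 in ['a', 'd', 'c', 'b'] -> ['d', 'a', 'c', 'b']
'c': index 2 in ['d', 'a', 'c', 'b'] -> ['c', 'd', 'a', 'b']
'b': index 3 in ['c', 'd', 'a', 'b'] -> ['b', 'c', 'd', 'a']
'b': index 0 in ['b', 'c', 'd', 'a'] -> ['b', 'c', 'd', 'a']


Output: [1, 2, 3, 3, 0, 1, 2, 3, 0]


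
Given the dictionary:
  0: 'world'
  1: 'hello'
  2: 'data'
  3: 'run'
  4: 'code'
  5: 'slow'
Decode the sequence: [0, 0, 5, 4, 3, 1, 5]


Look up each index in the dictionary:
  0 -> 'world'
  0 -> 'world'
  5 -> 'slow'
  4 -> 'code'
  3 -> 'run'
  1 -> 'hello'
  5 -> 'slow'

Decoded: "world world slow code run hello slow"


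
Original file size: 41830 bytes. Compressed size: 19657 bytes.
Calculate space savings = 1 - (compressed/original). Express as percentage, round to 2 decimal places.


ratio = compressed/original = 19657/41830 = 0.469926
savings = 1 - ratio = 1 - 0.469926 = 0.530074
as a percentage: 0.530074 * 100 = 53.01%

Space savings = 1 - 19657/41830 = 53.01%


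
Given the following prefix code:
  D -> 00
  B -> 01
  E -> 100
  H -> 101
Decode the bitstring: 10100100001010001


Decoding step by step:
Bits 101 -> H
Bits 00 -> D
Bits 100 -> E
Bits 00 -> D
Bits 101 -> H
Bits 00 -> D
Bits 01 -> B


Decoded message: HDEDHDB


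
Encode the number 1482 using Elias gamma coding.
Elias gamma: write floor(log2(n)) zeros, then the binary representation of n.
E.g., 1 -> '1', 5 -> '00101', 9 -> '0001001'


num_bits = floor(log2(1482)) + 1 = 11
leading_zeros = num_bits - 1 = 10
binary(1482) = 10111001010

Elias gamma(1482) = '0000000000' + '10111001010' = 000000000010111001010 (21 bits)


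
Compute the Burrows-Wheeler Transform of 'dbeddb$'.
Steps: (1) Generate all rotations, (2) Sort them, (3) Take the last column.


Rotations (sorted):
  0: $dbeddb -> last char: b
  1: b$dbedd -> last char: d
  2: beddb$d -> last char: d
  3: db$dbed -> last char: d
  4: dbeddb$ -> last char: $
  5: ddb$dbe -> last char: e
  6: eddb$db -> last char: b


BWT = bddd$eb


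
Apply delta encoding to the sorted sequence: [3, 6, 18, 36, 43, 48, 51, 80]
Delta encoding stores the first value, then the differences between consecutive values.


First value: 3
Deltas:
  6 - 3 = 3
  18 - 6 = 12
  36 - 18 = 18
  43 - 36 = 7
  48 - 43 = 5
  51 - 48 = 3
  80 - 51 = 29


Delta encoded: [3, 3, 12, 18, 7, 5, 3, 29]


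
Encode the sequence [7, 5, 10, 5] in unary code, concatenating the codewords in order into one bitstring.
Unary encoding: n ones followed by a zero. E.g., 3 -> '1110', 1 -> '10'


Encode each number as n ones followed by a terminating 0:
  7 -> 11111110 (8 bits)
  5 -> 111110 (6 bits)
  10 -> 11111111110 (11 bits)
  5 -> 111110 (6 bits)
Total length = 8 + 6 + 11 + 6 = 31 bits.

Unary([7, 5, 10, 5]) = 1111111011111011111111110111110 (31 bits)


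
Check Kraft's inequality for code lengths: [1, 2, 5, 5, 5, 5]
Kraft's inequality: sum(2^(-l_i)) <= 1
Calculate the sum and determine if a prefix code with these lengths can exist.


Sum = 2^(-1) + 2^(-2) + 2^(-5) + 2^(-5) + 2^(-5) + 2^(-5)
    = 0.5 + 0.25 + 0.03125 + 0.03125 + 0.03125 + 0.03125
    = 28/32 = 0.875
Since 0.875 <= 1, Kraft's inequality IS satisfied.
A prefix code with these lengths CAN exist.

Kraft sum = 0.875. Satisfied.


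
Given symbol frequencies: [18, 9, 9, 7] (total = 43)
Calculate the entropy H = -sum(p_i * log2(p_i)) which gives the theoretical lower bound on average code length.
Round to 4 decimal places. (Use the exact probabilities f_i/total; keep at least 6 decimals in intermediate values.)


Per-symbol terms -p_i * log2(p_i) with p_i = f_i/43:
  p = 18/43 = 0.418605: log2(p) = -1.256340, -p*log2(p) = 0.525910
  p = 9/43 = 0.209302: log2(p) = -2.256340, -p*log2(p) = 0.472257
  p = 9/43 = 0.209302: log2(p) = -2.256340, -p*log2(p) = 0.472257
  p = 7/43 = 0.162791: log2(p) = -2.618910, -p*log2(p) = 0.426334
H = 0.525910 + 0.472257 + 0.472257 + 0.426334 = 1.896758

H = 1.8968 bits/symbol


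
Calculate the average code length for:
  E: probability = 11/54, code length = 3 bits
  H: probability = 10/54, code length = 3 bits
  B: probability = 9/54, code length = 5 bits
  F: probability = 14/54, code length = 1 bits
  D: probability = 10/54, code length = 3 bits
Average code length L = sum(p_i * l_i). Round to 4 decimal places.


Weighted contributions p_i * l_i:
  E: (11/54) * 3 = 33/54
  H: (10/54) * 3 = 30/54
  B: (9/54) * 5 = 45/54
  F: (14/54) * 1 = 14/54
  D: (10/54) * 3 = 30/54
Sum = (33 + 30 + 45 + 14 + 30)/54 = 152/54

L = 152/54 = 2.8148 bits/symbol


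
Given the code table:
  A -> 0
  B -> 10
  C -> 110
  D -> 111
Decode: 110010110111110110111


Decoding:
110 -> C
0 -> A
10 -> B
110 -> C
111 -> D
110 -> C
110 -> C
111 -> D


Result: CABCDCCD


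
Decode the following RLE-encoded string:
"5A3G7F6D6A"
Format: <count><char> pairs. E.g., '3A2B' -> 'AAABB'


Expanding each <count><char> pair:
  5A -> 'AAAAA'
  3G -> 'GGG'
  7F -> 'FFFFFFF'
  6D -> 'DDDDDD'
  6A -> 'AAAAAA'

Decoded = AAAAAGGGFFFFFFFDDDDDDAAAAAA


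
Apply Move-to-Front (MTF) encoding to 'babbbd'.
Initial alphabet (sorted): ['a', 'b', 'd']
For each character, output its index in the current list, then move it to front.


MTF encoding:
'b': index 1 in ['a', 'b', 'd'] -> ['b', 'a', 'd']
'a': index 1 in ['b', 'a', 'd'] -> ['a', 'b', 'd']
'b': index 1 in ['a', 'b', 'd'] -> ['b', 'a', 'd']
'b': index 0 in ['b', 'a', 'd'] -> ['b', 'a', 'd']
'b': index 0 in ['b', 'a', 'd'] -> ['b', 'a', 'd']
'd': index 2 in ['b', 'a', 'd'] -> ['d', 'b', 'a']


Output: [1, 1, 1, 0, 0, 2]


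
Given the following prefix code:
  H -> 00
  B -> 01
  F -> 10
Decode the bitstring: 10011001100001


Decoding step by step:
Bits 10 -> F
Bits 01 -> B
Bits 10 -> F
Bits 01 -> B
Bits 10 -> F
Bits 00 -> H
Bits 01 -> B


Decoded message: FBFBFHB


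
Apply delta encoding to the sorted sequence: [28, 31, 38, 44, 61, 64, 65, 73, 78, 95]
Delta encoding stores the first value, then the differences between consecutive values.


First value: 28
Deltas:
  31 - 28 = 3
  38 - 31 = 7
  44 - 38 = 6
  61 - 44 = 17
  64 - 61 = 3
  65 - 64 = 1
  73 - 65 = 8
  78 - 73 = 5
  95 - 78 = 17


Delta encoded: [28, 3, 7, 6, 17, 3, 1, 8, 5, 17]


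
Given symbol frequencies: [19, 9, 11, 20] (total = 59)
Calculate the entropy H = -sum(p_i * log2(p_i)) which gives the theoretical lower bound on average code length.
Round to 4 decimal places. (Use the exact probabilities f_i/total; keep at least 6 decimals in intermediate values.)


Per-symbol terms -p_i * log2(p_i) with p_i = f_i/59:
  p = 19/59 = 0.322034: log2(p) = -1.634716, -p*log2(p) = 0.526434
  p = 9/59 = 0.152542: log2(p) = -2.712718, -p*log2(p) = 0.413804
  p = 11/59 = 0.186441: log2(p) = -2.423211, -p*log2(p) = 0.451785
  p = 20/59 = 0.338983: log2(p) = -1.560715, -p*log2(p) = 0.529056
H = 0.526434 + 0.413804 + 0.451785 + 0.529056 = 1.921079

H = 1.9211 bits/symbol


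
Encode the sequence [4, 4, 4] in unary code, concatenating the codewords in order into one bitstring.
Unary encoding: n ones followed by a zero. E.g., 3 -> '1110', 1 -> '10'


Encode each number as n ones followed by a terminating 0:
  4 -> 11110 (5 bits)
  4 -> 11110 (5 bits)
  4 -> 11110 (5 bits)
Total length = 5 + 5 + 5 = 15 bits.

Unary([4, 4, 4]) = 111101111011110 (15 bits)


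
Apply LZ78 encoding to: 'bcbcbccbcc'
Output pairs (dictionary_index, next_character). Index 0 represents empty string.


LZ78 encoding steps:
Dictionary: {0: ''}
Step 1: w='' (idx 0), next='b' -> output (0, 'b'), add 'b' as idx 1
Step 2: w='' (idx 0), next='c' -> output (0, 'c'), add 'c' as idx 2
Step 3: w='b' (idx 1), next='c' -> output (1, 'c'), add 'bc' as idx 3
Step 4: w='bc' (idx 3), next='c' -> output (3, 'c'), add 'bcc' as idx 4
Step 5: w='bcc' (idx 4), end of input -> output (4, '')


Encoded: [(0, 'b'), (0, 'c'), (1, 'c'), (3, 'c'), (4, '')]


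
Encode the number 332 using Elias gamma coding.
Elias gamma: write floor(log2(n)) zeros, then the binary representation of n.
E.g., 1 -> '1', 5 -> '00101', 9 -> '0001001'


num_bits = floor(log2(332)) + 1 = 9
leading_zeros = num_bits - 1 = 8
binary(332) = 101001100

Elias gamma(332) = '00000000' + '101001100' = 00000000101001100 (17 bits)


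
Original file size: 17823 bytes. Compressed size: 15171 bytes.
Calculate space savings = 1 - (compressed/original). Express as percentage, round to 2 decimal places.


ratio = compressed/original = 15171/17823 = 0.851204
savings = 1 - ratio = 1 - 0.851204 = 0.148796
as a percentage: 0.148796 * 100 = 14.88%

Space savings = 1 - 15171/17823 = 14.88%


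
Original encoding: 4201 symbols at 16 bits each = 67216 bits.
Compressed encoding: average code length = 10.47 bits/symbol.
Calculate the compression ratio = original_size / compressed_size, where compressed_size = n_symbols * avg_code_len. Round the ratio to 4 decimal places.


original_size = n_symbols * orig_bits = 4201 * 16 = 67216 bits
compressed_size = n_symbols * avg_code_len = 4201 * 10.47 = 43984.47 bits
ratio = original_size / compressed_size = 67216 / 43984.47 = 1.5282

Compression ratio = 1.5282


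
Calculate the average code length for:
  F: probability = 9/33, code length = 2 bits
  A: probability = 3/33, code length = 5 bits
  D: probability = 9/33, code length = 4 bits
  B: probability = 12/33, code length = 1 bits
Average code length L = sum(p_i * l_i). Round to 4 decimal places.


Weighted contributions p_i * l_i:
  F: (9/33) * 2 = 18/33
  A: (3/33) * 5 = 15/33
  D: (9/33) * 4 = 36/33
  B: (12/33) * 1 = 12/33
Sum = (18 + 15 + 36 + 12)/33 = 81/33

L = 81/33 = 2.4545 bits/symbol


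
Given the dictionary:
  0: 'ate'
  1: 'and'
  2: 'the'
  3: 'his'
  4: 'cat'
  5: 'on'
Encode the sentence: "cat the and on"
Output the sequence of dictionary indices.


Look up each word in the dictionary:
  'cat' -> 4
  'the' -> 2
  'and' -> 1
  'on' -> 5

Encoded: [4, 2, 1, 5]


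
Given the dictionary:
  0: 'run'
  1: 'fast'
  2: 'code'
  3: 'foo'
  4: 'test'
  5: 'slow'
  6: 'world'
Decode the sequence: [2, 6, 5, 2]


Look up each index in the dictionary:
  2 -> 'code'
  6 -> 'world'
  5 -> 'slow'
  2 -> 'code'

Decoded: "code world slow code"


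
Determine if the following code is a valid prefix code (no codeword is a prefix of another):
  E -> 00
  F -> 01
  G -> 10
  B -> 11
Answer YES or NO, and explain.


Checking each pair (does one codeword prefix another?):
  E='00' vs F='01': no prefix
  E='00' vs G='10': no prefix
  E='00' vs B='11': no prefix
  F='01' vs E='00': no prefix
  F='01' vs G='10': no prefix
  F='01' vs B='11': no prefix
  G='10' vs E='00': no prefix
  G='10' vs F='01': no prefix
  G='10' vs B='11': no prefix
  B='11' vs E='00': no prefix
  B='11' vs F='01': no prefix
  B='11' vs G='10': no prefix
No violation found over all pairs.

YES -- this is a valid prefix code. No codeword is a prefix of any other codeword.


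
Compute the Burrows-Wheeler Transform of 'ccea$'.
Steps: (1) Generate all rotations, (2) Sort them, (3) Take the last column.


Rotations (sorted):
  0: $ccea -> last char: a
  1: a$cce -> last char: e
  2: ccea$ -> last char: $
  3: cea$c -> last char: c
  4: ea$cc -> last char: c


BWT = ae$cc


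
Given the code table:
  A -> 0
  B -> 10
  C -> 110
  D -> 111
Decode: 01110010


Decoding:
0 -> A
111 -> D
0 -> A
0 -> A
10 -> B


Result: ADAAB


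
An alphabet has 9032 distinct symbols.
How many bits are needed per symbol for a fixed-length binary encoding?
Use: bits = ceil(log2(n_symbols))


log2(9032) = 13.1408
Bracket: 2^13 = 8192 < 9032 <= 2^14 = 16384
So ceil(log2(9032)) = 14

bits = ceil(log2(9032)) = ceil(13.1408) = 14 bits


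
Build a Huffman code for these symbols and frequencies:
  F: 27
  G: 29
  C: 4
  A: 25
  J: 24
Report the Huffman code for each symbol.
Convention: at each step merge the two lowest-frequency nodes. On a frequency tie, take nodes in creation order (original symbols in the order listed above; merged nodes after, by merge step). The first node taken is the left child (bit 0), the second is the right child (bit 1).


Huffman tree construction:
Step 1: Merge C(4) + J(24) = 28
Step 2: Merge A(25) + F(27) = 52
Step 3: Merge (C+J)(28) + G(29) = 57
Step 4: Merge (A+F)(52) + ((C+J)+G)(57) = 109
Read each symbol's code off the tree from the root (left child = 0, right child = 1).

Codes:
  F: 01 (length 2)
  G: 11 (length 2)
  C: 100 (length 3)
  A: 00 (length 2)
  J: 101 (length 3)
Average code length: 246/109 = 2.2569 bits/symbol


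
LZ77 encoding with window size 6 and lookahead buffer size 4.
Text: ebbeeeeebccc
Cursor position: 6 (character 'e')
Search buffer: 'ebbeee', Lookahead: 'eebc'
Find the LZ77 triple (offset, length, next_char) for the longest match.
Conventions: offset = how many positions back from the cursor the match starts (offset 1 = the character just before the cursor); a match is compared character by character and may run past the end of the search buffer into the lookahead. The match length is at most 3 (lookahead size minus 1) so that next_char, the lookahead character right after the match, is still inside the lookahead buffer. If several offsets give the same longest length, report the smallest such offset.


Try each offset into the search buffer:
  offset=1 (pos 5, char 'e'): match length 2
  offset=2 (pos 4, char 'e'): match length 2
  offset=3 (pos 3, char 'e'): match length 2
  offset=4 (pos 2, char 'b'): match length 0
  offset=5 (pos 1, char 'b'): match length 0
  offset=6 (pos 0, char 'e'): match length 1
Longest match has length 2, found at offsets 1, 2, 3; take the smallest, offset 1.
next_char = character at position 6 + 2 = 8 -> 'b'

Best match: offset=1, length=2 (matching 'ee' starting at position 5)
LZ77 triple: (1, 2, 'b')


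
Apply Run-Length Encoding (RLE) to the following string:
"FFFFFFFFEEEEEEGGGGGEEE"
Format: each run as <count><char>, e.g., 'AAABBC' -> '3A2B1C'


Scanning runs left to right:
  i=0: run of 'F' x 8 -> '8F'
  i=8: run of 'E' x 6 -> '6E'
  i=14: run of 'G' x 5 -> '5G'
  i=19: run of 'E' x 3 -> '3E'

RLE = 8F6E5G3E


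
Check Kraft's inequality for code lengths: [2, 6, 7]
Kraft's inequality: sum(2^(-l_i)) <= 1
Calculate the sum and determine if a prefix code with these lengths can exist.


Sum = 2^(-2) + 2^(-6) + 2^(-7)
    = 0.25 + 0.015625 + 0.0078125
    = 35/128 = 0.2734375
Since 0.2734375 <= 1, Kraft's inequality IS satisfied.
A prefix code with these lengths CAN exist.

Kraft sum = 0.2734375. Satisfied.


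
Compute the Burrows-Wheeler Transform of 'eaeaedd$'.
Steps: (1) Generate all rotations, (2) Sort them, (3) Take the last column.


Rotations (sorted):
  0: $eaeaedd -> last char: d
  1: aeaedd$e -> last char: e
  2: aedd$eae -> last char: e
  3: d$eaeaed -> last char: d
  4: dd$eaeae -> last char: e
  5: eaeaedd$ -> last char: $
  6: eaedd$ea -> last char: a
  7: edd$eaea -> last char: a


BWT = deede$aa


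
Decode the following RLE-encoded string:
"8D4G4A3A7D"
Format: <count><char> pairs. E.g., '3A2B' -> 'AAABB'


Expanding each <count><char> pair:
  8D -> 'DDDDDDDD'
  4G -> 'GGGG'
  4A -> 'AAAA'
  3A -> 'AAA'
  7D -> 'DDDDDDD'

Decoded = DDDDDDDDGGGGAAAAAAADDDDDDD


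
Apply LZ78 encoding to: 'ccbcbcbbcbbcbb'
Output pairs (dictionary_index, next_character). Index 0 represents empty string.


LZ78 encoding steps:
Dictionary: {0: ''}
Step 1: w='' (idx 0), next='c' -> output (0, 'c'), add 'c' as idx 1
Step 2: w='c' (idx 1), next='b' -> output (1, 'b'), add 'cb' as idx 2
Step 3: w='cb' (idx 2), next='c' -> output (2, 'c'), add 'cbc' as idx 3
Step 4: w='' (idx 0), next='b' -> output (0, 'b'), add 'b' as idx 4
Step 5: w='b' (idx 4), next='c' -> output (4, 'c'), add 'bc' as idx 5
Step 6: w='b' (idx 4), next='b' -> output (4, 'b'), add 'bb' as idx 6
Step 7: w='cb' (idx 2), next='b' -> output (2, 'b'), add 'cbb' as idx 7


Encoded: [(0, 'c'), (1, 'b'), (2, 'c'), (0, 'b'), (4, 'c'), (4, 'b'), (2, 'b')]


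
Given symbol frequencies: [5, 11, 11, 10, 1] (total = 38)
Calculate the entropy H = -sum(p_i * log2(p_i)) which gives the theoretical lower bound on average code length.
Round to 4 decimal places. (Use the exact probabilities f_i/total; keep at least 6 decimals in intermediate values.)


Per-symbol terms -p_i * log2(p_i) with p_i = f_i/38:
  p = 5/38 = 0.131579: log2(p) = -2.925999, -p*log2(p) = 0.385000
  p = 11/38 = 0.289474: log2(p) = -1.788496, -p*log2(p) = 0.517722
  p = 11/38 = 0.289474: log2(p) = -1.788496, -p*log2(p) = 0.517722
  p = 10/38 = 0.263158: log2(p) = -1.925999, -p*log2(p) = 0.506842
  p = 1/38 = 0.026316: log2(p) = -5.247928, -p*log2(p) = 0.138103
H = 0.385000 + 0.517722 + 0.517722 + 0.506842 + 0.138103 = 2.065389

H = 2.0654 bits/symbol


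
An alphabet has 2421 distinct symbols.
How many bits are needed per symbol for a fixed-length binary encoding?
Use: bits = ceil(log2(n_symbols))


log2(2421) = 11.2414
Bracket: 2^11 = 2048 < 2421 <= 2^12 = 4096
So ceil(log2(2421)) = 12

bits = ceil(log2(2421)) = ceil(11.2414) = 12 bits


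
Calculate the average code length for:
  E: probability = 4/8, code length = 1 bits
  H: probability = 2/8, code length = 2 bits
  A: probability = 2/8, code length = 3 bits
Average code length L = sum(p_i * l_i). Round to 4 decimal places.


Weighted contributions p_i * l_i:
  E: (4/8) * 1 = 4/8
  H: (2/8) * 2 = 4/8
  A: (2/8) * 3 = 6/8
Sum = (4 + 4 + 6)/8 = 14/8

L = 14/8 = 1.7500 bits/symbol


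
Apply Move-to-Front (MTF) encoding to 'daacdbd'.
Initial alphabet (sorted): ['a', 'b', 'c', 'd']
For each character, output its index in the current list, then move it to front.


MTF encoding:
'd': index 3 in ['a', 'b', 'c', 'd'] -> ['d', 'a', 'b', 'c']
'a': index 1 in ['d', 'a', 'b', 'c'] -> ['a', 'd', 'b', 'c']
'a': index 0 in ['a', 'd', 'b', 'c'] -> ['a', 'd', 'b', 'c']
'c': index 3 in ['a', 'd', 'b', 'c'] -> ['c', 'a', 'd', 'b']
'd': index 2 in ['c', 'a', 'd', 'b'] -> ['d', 'c', 'a', 'b']
'b': index 3 in ['d', 'c', 'a', 'b'] -> ['b', 'd', 'c', 'a']
'd': index 1 in ['b', 'd', 'c', 'a'] -> ['d', 'b', 'c', 'a']


Output: [3, 1, 0, 3, 2, 3, 1]


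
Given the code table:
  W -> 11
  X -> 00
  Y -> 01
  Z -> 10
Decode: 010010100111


Decoding:
01 -> Y
00 -> X
10 -> Z
10 -> Z
01 -> Y
11 -> W


Result: YXZZYW


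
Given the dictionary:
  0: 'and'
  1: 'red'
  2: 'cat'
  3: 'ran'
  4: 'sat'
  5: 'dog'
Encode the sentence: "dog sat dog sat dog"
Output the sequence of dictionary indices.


Look up each word in the dictionary:
  'dog' -> 5
  'sat' -> 4
  'dog' -> 5
  'sat' -> 4
  'dog' -> 5

Encoded: [5, 4, 5, 4, 5]


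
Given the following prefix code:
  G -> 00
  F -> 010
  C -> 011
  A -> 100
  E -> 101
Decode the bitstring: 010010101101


Decoding step by step:
Bits 010 -> F
Bits 010 -> F
Bits 101 -> E
Bits 101 -> E


Decoded message: FFEE


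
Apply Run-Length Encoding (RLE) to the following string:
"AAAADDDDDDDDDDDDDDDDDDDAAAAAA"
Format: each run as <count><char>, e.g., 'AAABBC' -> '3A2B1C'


Scanning runs left to right:
  i=0: run of 'A' x 4 -> '4A'
  i=4: run of 'D' x 19 -> '19D'
  i=23: run of 'A' x 6 -> '6A'

RLE = 4A19D6A


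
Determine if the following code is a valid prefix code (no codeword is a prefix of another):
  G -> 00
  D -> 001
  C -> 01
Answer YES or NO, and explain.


Checking each pair (does one codeword prefix another?):
  G='00' vs D='001': prefix -- VIOLATION

NO -- this is NOT a valid prefix code. G (00) is a prefix of D (001).


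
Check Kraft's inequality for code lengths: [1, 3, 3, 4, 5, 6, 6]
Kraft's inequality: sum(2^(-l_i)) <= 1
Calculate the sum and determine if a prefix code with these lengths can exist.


Sum = 2^(-1) + 2^(-3) + 2^(-3) + 2^(-4) + 2^(-5) + 2^(-6) + 2^(-6)
    = 0.5 + 0.125 + 0.125 + 0.0625 + 0.03125 + 0.015625 + 0.015625
    = 56/64 = 0.875
Since 0.875 <= 1, Kraft's inequality IS satisfied.
A prefix code with these lengths CAN exist.

Kraft sum = 0.875. Satisfied.


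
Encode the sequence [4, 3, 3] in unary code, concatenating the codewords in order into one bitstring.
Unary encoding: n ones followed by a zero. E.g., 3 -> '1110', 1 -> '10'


Encode each number as n ones followed by a terminating 0:
  4 -> 11110 (5 bits)
  3 -> 1110 (4 bits)
  3 -> 1110 (4 bits)
Total length = 5 + 4 + 4 = 13 bits.

Unary([4, 3, 3]) = 1111011101110 (13 bits)


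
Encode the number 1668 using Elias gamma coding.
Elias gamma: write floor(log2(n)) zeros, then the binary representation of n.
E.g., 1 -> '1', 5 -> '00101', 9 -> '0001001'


num_bits = floor(log2(1668)) + 1 = 11
leading_zeros = num_bits - 1 = 10
binary(1668) = 11010000100

Elias gamma(1668) = '0000000000' + '11010000100' = 000000000011010000100 (21 bits)


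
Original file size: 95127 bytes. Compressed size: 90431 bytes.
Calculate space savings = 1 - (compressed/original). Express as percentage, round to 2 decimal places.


ratio = compressed/original = 90431/95127 = 0.950634
savings = 1 - ratio = 1 - 0.950634 = 0.049366
as a percentage: 0.049366 * 100 = 4.94%

Space savings = 1 - 90431/95127 = 4.94%


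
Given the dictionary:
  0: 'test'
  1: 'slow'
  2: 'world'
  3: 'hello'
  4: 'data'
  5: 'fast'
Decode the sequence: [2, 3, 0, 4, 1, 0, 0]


Look up each index in the dictionary:
  2 -> 'world'
  3 -> 'hello'
  0 -> 'test'
  4 -> 'data'
  1 -> 'slow'
  0 -> 'test'
  0 -> 'test'

Decoded: "world hello test data slow test test"


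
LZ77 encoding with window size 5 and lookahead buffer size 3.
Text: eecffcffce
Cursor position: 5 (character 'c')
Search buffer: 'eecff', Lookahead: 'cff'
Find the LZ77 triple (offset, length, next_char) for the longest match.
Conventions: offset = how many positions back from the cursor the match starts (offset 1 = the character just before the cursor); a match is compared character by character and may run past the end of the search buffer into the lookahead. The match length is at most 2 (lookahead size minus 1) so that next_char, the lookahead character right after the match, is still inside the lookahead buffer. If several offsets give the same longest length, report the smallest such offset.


Try each offset into the search buffer:
  offset=1 (pos 4, char 'f'): match length 0
  offset=2 (pos 3, char 'f'): match length 0
  offset=3 (pos 2, char 'c'): match length 2
  offset=4 (pos 1, char 'e'): match length 0
  offset=5 (pos 0, char 'e'): match length 0
Longest match has length 2 at offset 3.
next_char = character at position 5 + 2 = 7 -> 'f'

Best match: offset=3, length=2 (matching 'cf' starting at position 2)
LZ77 triple: (3, 2, 'f')


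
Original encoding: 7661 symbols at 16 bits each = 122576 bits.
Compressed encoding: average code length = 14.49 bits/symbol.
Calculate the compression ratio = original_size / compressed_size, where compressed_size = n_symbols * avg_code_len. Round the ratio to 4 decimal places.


original_size = n_symbols * orig_bits = 7661 * 16 = 122576 bits
compressed_size = n_symbols * avg_code_len = 7661 * 14.49 = 111007.89 bits
ratio = original_size / compressed_size = 122576 / 111007.89 = 1.1042

Compression ratio = 1.1042


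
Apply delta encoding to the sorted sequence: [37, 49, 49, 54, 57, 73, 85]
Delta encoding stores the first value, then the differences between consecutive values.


First value: 37
Deltas:
  49 - 37 = 12
  49 - 49 = 0
  54 - 49 = 5
  57 - 54 = 3
  73 - 57 = 16
  85 - 73 = 12


Delta encoded: [37, 12, 0, 5, 3, 16, 12]


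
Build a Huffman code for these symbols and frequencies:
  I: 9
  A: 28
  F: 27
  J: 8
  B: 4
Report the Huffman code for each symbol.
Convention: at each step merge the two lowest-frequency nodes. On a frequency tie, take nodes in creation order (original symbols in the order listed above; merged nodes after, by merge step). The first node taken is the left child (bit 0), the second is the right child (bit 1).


Huffman tree construction:
Step 1: Merge B(4) + J(8) = 12
Step 2: Merge I(9) + (B+J)(12) = 21
Step 3: Merge (I+(B+J))(21) + F(27) = 48
Step 4: Merge A(28) + ((I+(B+J))+F)(48) = 76
Read each symbol's code off the tree from the root (left child = 0, right child = 1).

Codes:
  I: 100 (length 3)
  A: 0 (length 1)
  F: 11 (length 2)
  J: 1011 (length 4)
  B: 1010 (length 4)
Average code length: 157/76 = 2.0658 bits/symbol


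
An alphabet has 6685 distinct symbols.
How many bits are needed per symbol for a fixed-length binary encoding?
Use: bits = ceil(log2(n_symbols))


log2(6685) = 12.7067
Bracket: 2^12 = 4096 < 6685 <= 2^13 = 8192
So ceil(log2(6685)) = 13

bits = ceil(log2(6685)) = ceil(12.7067) = 13 bits


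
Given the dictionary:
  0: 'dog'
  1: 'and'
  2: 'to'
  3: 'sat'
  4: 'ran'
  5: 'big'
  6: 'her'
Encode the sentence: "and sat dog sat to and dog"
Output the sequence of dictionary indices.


Look up each word in the dictionary:
  'and' -> 1
  'sat' -> 3
  'dog' -> 0
  'sat' -> 3
  'to' -> 2
  'and' -> 1
  'dog' -> 0

Encoded: [1, 3, 0, 3, 2, 1, 0]


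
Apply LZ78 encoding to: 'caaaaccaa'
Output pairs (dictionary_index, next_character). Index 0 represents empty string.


LZ78 encoding steps:
Dictionary: {0: ''}
Step 1: w='' (idx 0), next='c' -> output (0, 'c'), add 'c' as idx 1
Step 2: w='' (idx 0), next='a' -> output (0, 'a'), add 'a' as idx 2
Step 3: w='a' (idx 2), next='a' -> output (2, 'a'), add 'aa' as idx 3
Step 4: w='a' (idx 2), next='c' -> output (2, 'c'), add 'ac' as idx 4
Step 5: w='c' (idx 1), next='a' -> output (1, 'a'), add 'ca' as idx 5
Step 6: w='a' (idx 2), end of input -> output (2, '')


Encoded: [(0, 'c'), (0, 'a'), (2, 'a'), (2, 'c'), (1, 'a'), (2, '')]


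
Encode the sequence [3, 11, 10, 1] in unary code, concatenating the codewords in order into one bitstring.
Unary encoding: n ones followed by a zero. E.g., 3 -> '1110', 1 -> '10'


Encode each number as n ones followed by a terminating 0:
  3 -> 1110 (4 bits)
  11 -> 111111111110 (12 bits)
  10 -> 11111111110 (11 bits)
  1 -> 10 (2 bits)
Total length = 4 + 12 + 11 + 2 = 29 bits.

Unary([3, 11, 10, 1]) = 11101111111111101111111111010 (29 bits)


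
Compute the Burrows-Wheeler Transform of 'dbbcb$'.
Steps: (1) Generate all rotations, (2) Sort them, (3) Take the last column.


Rotations (sorted):
  0: $dbbcb -> last char: b
  1: b$dbbc -> last char: c
  2: bbcb$d -> last char: d
  3: bcb$db -> last char: b
  4: cb$dbb -> last char: b
  5: dbbcb$ -> last char: $


BWT = bcdbb$


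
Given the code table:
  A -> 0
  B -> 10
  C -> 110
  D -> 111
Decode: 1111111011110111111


Decoding:
111 -> D
111 -> D
10 -> B
111 -> D
10 -> B
111 -> D
111 -> D


Result: DDBDBDD


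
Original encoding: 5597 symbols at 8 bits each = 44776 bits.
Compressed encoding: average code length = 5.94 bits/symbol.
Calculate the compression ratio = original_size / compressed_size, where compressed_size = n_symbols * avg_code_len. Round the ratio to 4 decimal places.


original_size = n_symbols * orig_bits = 5597 * 8 = 44776 bits
compressed_size = n_symbols * avg_code_len = 5597 * 5.94 = 33246.18 bits
ratio = original_size / compressed_size = 44776 / 33246.18 = 1.3468

Compression ratio = 1.3468
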